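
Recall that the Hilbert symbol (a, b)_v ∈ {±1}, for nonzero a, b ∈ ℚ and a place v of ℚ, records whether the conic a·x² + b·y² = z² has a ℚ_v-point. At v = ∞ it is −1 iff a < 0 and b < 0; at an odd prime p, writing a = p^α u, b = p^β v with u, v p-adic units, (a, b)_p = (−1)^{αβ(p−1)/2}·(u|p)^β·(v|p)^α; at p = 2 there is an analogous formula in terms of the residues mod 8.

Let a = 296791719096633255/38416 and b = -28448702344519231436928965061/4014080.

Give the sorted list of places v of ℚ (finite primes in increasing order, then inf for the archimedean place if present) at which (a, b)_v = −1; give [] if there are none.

(a, b) ≡ (55, -26949505) mod (ℚ^×)²; places V = {2, 3, 5, 7, 11, 17, 19, 23, 37, 41, 43, ∞}.
(a,b)_3: α=2, u≡1; β=2, v≡2 (mod 3); (1|3)=+1, (2|3)=-1; sign (−1)^0·+1^2·-1^2 = +1.
(a,b)_17: α=2, u≡13; β=3, v≡16 (mod 17); (13|17)=+1, (16|17)=+1; sign (−1)^0·+1^3·+1^2 = +1.
(a,b)_7: α=-4, u≡6; β=-2, v≡6 (mod 7); (6|7)=-1, (6|7)=-1; sign (−1)^0·-1^-2·-1^-4 = +1.
(a,b)_2: α=-4, β=-14; u≡7, v≡7 (mod 8); ε(u)ε(v)=1·1, αω(v)=-4·0, βω(u)=-14·0; sum ≡ 1  ⇒  -1.
(a,b)_37: α=0, u≡20; β=1, v≡19 (mod 37); (20|37)=-1, (19|37)=-1; sign (−1)^0·-1^1·-1^0 = -1.
(a,b)_19: α=2, u≡17; β=3, v≡8 (mod 19); (17|19)=+1, (8|19)=-1; sign (−1)^0·+1^3·-1^2 = +1.
(a,b)_23: α=0, u≡2; β=2, v≡8 (mod 23); (2|23)=+1, (8|23)=+1; sign (−1)^0·+1^2·+1^0 = +1.
(a,b)_5: α=1, u≡1; β=-1, v≡4 (mod 5); (1|5)=+1, (4|5)=+1; sign (−1)^0·+1^-1·+1^1 = +1.
(a,b)_11: α=1, u≡3; β=1, v≡9 (mod 11); (3|11)=+1, (9|11)=+1; sign (−1)^1·+1^1·+1^1 = -1.
(a,b)_43: α=4, u≡19; β=6, v≡35 (mod 43); (19|43)=-1, (35|43)=+1; sign (−1)^0·-1^6·+1^4 = +1.
(a,b)_41: α=2, u≡30; β=3, v≡3 (mod 41); (30|41)=-1, (3|41)=-1; sign (−1)^0·-1^3·-1^2 = -1.
(a,b)_∞: sgn(55)=+, sgn(-26949505)=−, so +1.
Ram(55, -26949505) = {2, 11, 37, 41}; no ℚ_2-point on the conic.

[2, 11, 37, 41]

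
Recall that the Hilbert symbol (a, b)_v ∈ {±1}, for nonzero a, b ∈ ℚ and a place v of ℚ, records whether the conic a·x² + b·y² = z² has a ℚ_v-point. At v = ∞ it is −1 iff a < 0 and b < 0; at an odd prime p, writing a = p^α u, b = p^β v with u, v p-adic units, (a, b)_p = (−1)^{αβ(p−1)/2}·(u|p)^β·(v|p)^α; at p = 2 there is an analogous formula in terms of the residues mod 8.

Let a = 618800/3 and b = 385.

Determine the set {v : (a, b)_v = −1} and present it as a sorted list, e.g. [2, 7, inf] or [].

[7, 11, 13, 17]

Mod squares: a ≡ 4641, b ≡ 385. Check v ∈ {∞, 2, 3, 5, 7, 11, 13, 17}.
v=∞: 4641 > 0 and 385 > 0  ⇒  (a,b)_∞ = +1.
v=2: v_2(a)=4, v_2(b)=0; units ≡ 1, 1 (mod 8); ε·ε+αω+βω = 0·0+4·0+0·0 ≡ 0  ⇒  (a,b)_2 = +1.
v=3: a=3^-1·(≡2), b=3^0·(≡1) mod 3; (2|3)=-1, (1|3)=+1; (−1)^{-1·0·1}·(-1)^0·(+1)^-1 = +1.
v=17: a=17^1·(≡1), b=17^0·(≡11) mod 17; (1|17)=+1, (11|17)=-1; (−1)^{1·0·8}·(+1)^0·(-1)^1 = -1.
v=5: a=5^2·(≡4), b=5^1·(≡2) mod 5; (4|5)=+1, (2|5)=-1; (−1)^{2·1·2}·(+1)^1·(-1)^2 = +1.
v=7: a=7^1·(≡6), b=7^1·(≡6) mod 7; (6|7)=-1, (6|7)=-1; (−1)^{1·1·3}·(-1)^1·(-1)^1 = -1.
v=11: a=11^0·(≡2), b=11^1·(≡2) mod 11; (2|11)=-1, (2|11)=-1; (−1)^{0·1·5}·(-1)^1·(-1)^0 = -1.
v=13: a=13^1·(≡11), b=13^0·(≡8) mod 13; (11|13)=-1, (8|13)=-1; (−1)^{1·0·6}·(-1)^0·(-1)^1 = -1.
(4641, 385 / ℚ) ramifies at {7, 11, 13, 17}: a division algebra.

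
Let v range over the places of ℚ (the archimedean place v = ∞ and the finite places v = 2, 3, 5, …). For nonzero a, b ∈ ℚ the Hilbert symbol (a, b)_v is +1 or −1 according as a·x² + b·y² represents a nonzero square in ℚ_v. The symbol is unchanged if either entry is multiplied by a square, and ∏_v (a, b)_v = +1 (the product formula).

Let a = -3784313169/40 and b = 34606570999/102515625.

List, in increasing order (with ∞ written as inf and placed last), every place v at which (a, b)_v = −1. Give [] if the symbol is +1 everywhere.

[2, 11]

(a, b) ≡ (-46410, 2431) mod (ℚ^×)²; places V = {2, 3, 5, 7, 11, 13, 17, 43, ∞}.
(a,b)_2: α=-3, β=0; u≡3, v≡7 (mod 8); ε(u)ε(v)=1·1, αω(v)=-3·0, βω(u)=0·1; sum ≡ 1  ⇒  -1.
(a,b)_13: α=1, u≡5; β=1, v≡8 (mod 13); (5|13)=-1, (8|13)=-1; sign (−1)^0·-1^1·-1^1 = +1.
(a,b)_43: α=2, u≡32; β=0, v≡9 (mod 43); (32|43)=-1, (9|43)=+1; sign (−1)^0·-1^0·+1^2 = +1.
(a,b)_7: α=3, u≡5; β=6, v≡2 (mod 7); (5|7)=-1, (2|7)=+1; sign (−1)^0·-1^6·+1^3 = +1.
(a,b)_17: α=1, u≡5; β=1, v≡5 (mod 17); (5|17)=-1, (5|17)=-1; sign (−1)^0·-1^1·-1^1 = +1.
(a,b)_11: α=0, u≡8; β=3, v≡5 (mod 11); (8|11)=-1, (5|11)=+1; sign (−1)^0·-1^3·+1^0 = -1.
(a,b)_3: α=3, u≡1; β=-8, v≡1 (mod 3); (1|3)=+1, (1|3)=+1; sign (−1)^0·+1^-8·+1^3 = +1.
(a,b)_∞: sgn(-46410)=−, sgn(2431)=+, so +1.
(a,b)_5: α=-1, u≡2; β=-6, v≡4 (mod 5); (2|5)=-1, (4|5)=+1; sign (−1)^0·-1^-6·+1^-1 = +1.
Ram(-46410, 2431) = {2, 11}; no ℚ_2-point on the conic.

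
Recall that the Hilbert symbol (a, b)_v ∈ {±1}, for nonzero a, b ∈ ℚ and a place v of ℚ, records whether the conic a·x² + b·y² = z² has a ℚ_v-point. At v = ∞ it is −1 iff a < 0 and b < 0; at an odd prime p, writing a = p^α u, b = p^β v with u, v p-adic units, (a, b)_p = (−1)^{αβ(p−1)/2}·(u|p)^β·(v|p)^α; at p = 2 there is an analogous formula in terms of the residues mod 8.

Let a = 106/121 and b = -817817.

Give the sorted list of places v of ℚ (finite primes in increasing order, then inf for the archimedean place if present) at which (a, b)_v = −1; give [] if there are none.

[11, 13, 43, 53]

Mod squares: a ≡ 106, b ≡ -817817. Check v ∈ {∞, 2, 7, 11, 13, 19, 43, 53}.
v=∞: 106 > 0 and -817817 < 0  ⇒  (a,b)_∞ = +1.
v=2: v_2(a)=1, v_2(b)=0; units ≡ 5, 7 (mod 8); ε·ε+αω+βω = 0·1+1·0+0·1 ≡ 0  ⇒  (a,b)_2 = +1.
v=11: a=11^-2·(≡7), b=11^1·(≡2) mod 11; (7|11)=-1, (2|11)=-1; (−1)^{-2·1·5}·(-1)^1·(-1)^-2 = -1.
v=53: a=53^1·(≡39), b=53^0·(≡26) mod 53; (39|53)=-1, (26|53)=-1; (−1)^{1·0·26}·(-1)^0·(-1)^1 = -1.
v=19: a=19^0·(≡7), b=19^1·(≡11) mod 19; (7|19)=+1, (11|19)=+1; (−1)^{0·1·9}·(+1)^1·(+1)^0 = +1.
v=7: a=7^0·(≡4), b=7^1·(≡6) mod 7; (4|7)=+1, (6|7)=-1; (−1)^{0·1·3}·(+1)^1·(-1)^0 = +1.
v=43: a=43^0·(≡19), b=43^1·(≡30) mod 43; (19|43)=-1, (30|43)=-1; (−1)^{0·1·21}·(-1)^1·(-1)^0 = -1.
v=13: a=13^0·(≡7), b=13^1·(≡11) mod 13; (7|13)=-1, (11|13)=-1; (−1)^{0·1·6}·(-1)^1·(-1)^0 = -1.
|Ram(106, -817817)| = 4, even; anisotropic at {11, 13, 43, 53}.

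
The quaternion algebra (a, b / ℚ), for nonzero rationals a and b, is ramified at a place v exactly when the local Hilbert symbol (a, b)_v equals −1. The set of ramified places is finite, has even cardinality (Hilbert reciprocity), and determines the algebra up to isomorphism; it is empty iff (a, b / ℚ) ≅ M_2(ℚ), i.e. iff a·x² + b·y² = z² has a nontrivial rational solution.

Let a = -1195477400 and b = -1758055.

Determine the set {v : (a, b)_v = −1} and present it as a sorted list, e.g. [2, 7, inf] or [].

(a, b) ≡ (-41366, -1758055) mod (ℚ^×)²; places V = {2, 5, 13, 17, 37, 43, ∞}.
(a,b)_43: α=1, u≡22; β=1, v≡8 (mod 43); (22|43)=-1, (8|43)=-1; sign (−1)^1·-1^1·-1^1 = -1.
(a,b)_37: α=1, u≡13; β=1, v≡30 (mod 37); (13|37)=-1, (30|37)=+1; sign (−1)^0·-1^1·+1^1 = -1.
(a,b)_∞: sgn(-41366)=−, sgn(-1758055)=−, so -1.
(a,b)_5: α=2, u≡4; β=1, v≡4 (mod 5); (4|5)=+1, (4|5)=+1; sign (−1)^0·+1^1·+1^2 = +1.
(a,b)_2: α=3, β=0; u≡5, v≡1 (mod 8); ε(u)ε(v)=0·0, αω(v)=3·0, βω(u)=0·1; sum ≡ 0  ⇒  +1.
(a,b)_13: α=1, u≡3; β=1, v≡4 (mod 13); (3|13)=+1, (4|13)=+1; sign (−1)^0·+1^1·+1^1 = +1.
(a,b)_17: α=2, u≡10; β=1, v≡13 (mod 17); (10|17)=-1, (13|17)=+1; sign (−1)^0·-1^1·+1^2 = -1.
Ram(-41366, -1758055) = {17, 37, 43, ∞}; no ℚ_17-point on the conic.

[17, 37, 43, inf]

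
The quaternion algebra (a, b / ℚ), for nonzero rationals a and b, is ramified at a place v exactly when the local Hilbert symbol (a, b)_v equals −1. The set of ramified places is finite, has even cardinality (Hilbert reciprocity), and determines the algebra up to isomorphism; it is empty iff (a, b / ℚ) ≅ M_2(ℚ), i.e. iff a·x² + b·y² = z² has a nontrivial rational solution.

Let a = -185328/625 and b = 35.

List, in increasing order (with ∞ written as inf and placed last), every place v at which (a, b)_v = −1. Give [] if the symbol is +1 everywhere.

(a, b) ≡ (-143, 35) mod (ℚ^×)²; places V = {2, 3, 5, 7, 11, 13, ∞}.
(a,b)_3: α=4, u≡1; β=0, v≡2 (mod 3); (1|3)=+1, (2|3)=-1; sign (−1)^0·+1^0·-1^4 = +1.
(a,b)_∞: sgn(-143)=−, sgn(35)=+, so +1.
(a,b)_7: α=0, u≡2; β=1, v≡5 (mod 7); (2|7)=+1, (5|7)=-1; sign (−1)^0·+1^1·-1^0 = +1.
(a,b)_5: α=-4, u≡2; β=1, v≡2 (mod 5); (2|5)=-1, (2|5)=-1; sign (−1)^0·-1^1·-1^-4 = -1.
(a,b)_2: α=4, β=0; u≡1, v≡3 (mod 8); ε(u)ε(v)=0·1, αω(v)=4·1, βω(u)=0·0; sum ≡ 0  ⇒  +1.
(a,b)_11: α=1, u≡9; β=0, v≡2 (mod 11); (9|11)=+1, (2|11)=-1; sign (−1)^0·+1^0·-1^1 = -1.
(a,b)_13: α=1, u≡5; β=0, v≡9 (mod 13); (5|13)=-1, (9|13)=+1; sign (−1)^0·-1^0·+1^1 = +1.
(-143, 35 / ℚ) ramifies at {5, 11}: a division algebra.

[5, 11]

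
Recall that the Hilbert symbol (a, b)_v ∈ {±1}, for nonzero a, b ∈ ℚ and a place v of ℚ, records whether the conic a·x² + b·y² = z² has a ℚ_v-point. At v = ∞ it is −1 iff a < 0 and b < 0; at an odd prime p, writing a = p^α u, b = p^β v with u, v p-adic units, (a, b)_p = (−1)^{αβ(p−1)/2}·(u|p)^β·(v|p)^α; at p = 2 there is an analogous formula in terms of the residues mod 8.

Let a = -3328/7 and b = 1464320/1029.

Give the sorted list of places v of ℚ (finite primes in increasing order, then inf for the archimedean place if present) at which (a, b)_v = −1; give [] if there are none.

(a, b) ≡ (-91, 30030) mod (ℚ^×)²; places V = {2, 3, 5, 7, 11, 13, ∞}.
(a,b)_7: α=-1, u≡4; β=-3, v≡6 (mod 7); (4|7)=+1, (6|7)=-1; sign (−1)^1·+1^-3·-1^-1 = +1.
(a,b)_2: α=8, β=11; u≡5, v≡7 (mod 8); ε(u)ε(v)=0·1, αω(v)=8·0, βω(u)=11·1; sum ≡ 1  ⇒  -1.
(a,b)_∞: sgn(-91)=−, sgn(30030)=+, so +1.
(a,b)_3: α=0, u≡2; β=-1, v≡2 (mod 3); (2|3)=-1, (2|3)=-1; sign (−1)^0·-1^-1·-1^0 = -1.
(a,b)_5: α=0, u≡1; β=1, v≡1 (mod 5); (1|5)=+1, (1|5)=+1; sign (−1)^0·+1^1·+1^0 = +1.
(a,b)_11: α=0, u≡7; β=1, v≡7 (mod 11); (7|11)=-1, (7|11)=-1; sign (−1)^0·-1^1·-1^0 = -1.
(a,b)_13: α=1, u≡8; β=1, v≡4 (mod 13); (8|13)=-1, (4|13)=+1; sign (−1)^0·-1^1·+1^1 = -1.
(-91, 30030 / ℚ) ramifies at {2, 3, 11, 13}: a division algebra.

[2, 3, 11, 13]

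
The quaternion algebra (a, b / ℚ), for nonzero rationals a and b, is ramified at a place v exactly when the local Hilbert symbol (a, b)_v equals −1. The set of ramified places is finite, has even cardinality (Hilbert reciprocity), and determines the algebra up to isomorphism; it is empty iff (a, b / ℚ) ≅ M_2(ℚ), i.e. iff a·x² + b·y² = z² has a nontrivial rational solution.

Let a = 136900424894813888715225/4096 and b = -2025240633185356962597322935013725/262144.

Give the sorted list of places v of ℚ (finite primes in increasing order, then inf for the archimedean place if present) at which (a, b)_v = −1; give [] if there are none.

[7, 13, 29, 37]

Mod squares: a ≡ 18241, b ≡ -5518149. Check v ∈ {∞, 2, 3, 5, 7, 13, 17, 29, 37, 41}.
v=2: v_2(a)=-12, v_2(b)=-18; units ≡ 1, 3 (mod 8); ε·ε+αω+βω = 0·1+-12·1+-18·0 ≡ 0  ⇒  (a,b)_2 = +1.
v=41: a=41^2·(≡25), b=41^3·(≡17) mod 41; (25|41)=+1, (17|41)=-1; (−1)^{2·3·20}·(+1)^3·(-1)^2 = +1.
v=7: a=7^6·(≡3), b=7^9·(≡3) mod 7; (3|7)=-1, (3|7)=-1; (−1)^{6·9·3}·(-1)^9·(-1)^6 = -1.
v=5: a=5^2·(≡4), b=5^2·(≡4) mod 5; (4|5)=+1, (4|5)=+1; (−1)^{2·2·2}·(+1)^2·(+1)^2 = +1.
v=17: a=17^1·(≡8), b=17^1·(≡15) mod 17; (8|17)=+1, (15|17)=+1; (−1)^{1·1·8}·(+1)^1·(+1)^1 = +1.
v=3: a=3^8·(≡1), b=3^15·(≡1) mod 3; (1|3)=+1, (1|3)=+1; (−1)^{8·15·1}·(+1)^15·(+1)^8 = +1.
v=13: a=13^2·(≡2), b=13^3·(≡10) mod 13; (2|13)=-1, (10|13)=+1; (−1)^{2·3·6}·(-1)^3·(+1)^2 = -1.
v=∞: 18241 > 0 and -5518149 < 0  ⇒  (a,b)_∞ = +1.
v=37: a=37^3·(≡33), b=37^4·(≡19) mod 37; (33|37)=+1, (19|37)=-1; (−1)^{3·4·18}·(+1)^4·(-1)^3 = -1.
v=29: a=29^1·(≡1), b=29^1·(≡10) mod 29; (1|29)=+1, (10|29)=-1; (−1)^{1·1·14}·(+1)^1·(-1)^1 = -1.
|Ram(18241, -5518149)| = 4, even; anisotropic at {7, 13, 29, 37}.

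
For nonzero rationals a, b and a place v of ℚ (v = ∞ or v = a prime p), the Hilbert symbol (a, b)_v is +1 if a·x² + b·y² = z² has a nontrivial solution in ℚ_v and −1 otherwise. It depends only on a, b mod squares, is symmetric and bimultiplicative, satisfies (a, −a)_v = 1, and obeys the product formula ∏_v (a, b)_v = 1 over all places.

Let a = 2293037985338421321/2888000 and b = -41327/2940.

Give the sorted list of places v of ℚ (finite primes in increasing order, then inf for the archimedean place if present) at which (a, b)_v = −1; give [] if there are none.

(a, b) ≡ (2805, -2145) mod (ℚ^×)²; places V = {2, 3, 5, 7, 11, 13, 17, 19, ∞}.
(a,b)_5: α=-3, u≡4; β=-1, v≡1 (mod 5); (4|5)=+1, (1|5)=+1; sign (−1)^0·+1^-1·+1^-3 = +1.
(a,b)_3: α=1, u≡2; β=-1, v≡2 (mod 3); (2|3)=-1, (2|3)=-1; sign (−1)^1·-1^-1·-1^1 = -1.
(a,b)_11: α=3, u≡10; β=1, v≡9 (mod 11); (10|11)=-1, (9|11)=+1; sign (−1)^1·-1^1·+1^3 = +1.
(a,b)_19: α=-2, u≡14; β=0, v≡8 (mod 19); (14|19)=-1, (8|19)=-1; sign (−1)^0·-1^0·-1^-2 = +1.
(a,b)_17: α=7, u≡12; β=2, v≡7 (mod 17); (12|17)=-1, (7|17)=-1; sign (−1)^0·-1^2·-1^7 = -1.
(a,b)_13: α=4, u≡12; β=1, v≡3 (mod 13); (12|13)=+1, (3|13)=+1; sign (−1)^0·+1^1·+1^4 = +1.
(a,b)_2: α=-6, β=-2; u≡5, v≡7 (mod 8); ε(u)ε(v)=0·1, αω(v)=-6·0, βω(u)=-2·1; sum ≡ 0  ⇒  +1.
(a,b)_7: α=2, u≡3; β=-2, v≡2 (mod 7); (3|7)=-1, (2|7)=+1; sign (−1)^0·-1^-2·+1^2 = +1.
(a,b)_∞: sgn(2805)=+, sgn(-2145)=−, so +1.
(2805, -2145 / ℚ) ramifies at {3, 17}: a division algebra.

[3, 17]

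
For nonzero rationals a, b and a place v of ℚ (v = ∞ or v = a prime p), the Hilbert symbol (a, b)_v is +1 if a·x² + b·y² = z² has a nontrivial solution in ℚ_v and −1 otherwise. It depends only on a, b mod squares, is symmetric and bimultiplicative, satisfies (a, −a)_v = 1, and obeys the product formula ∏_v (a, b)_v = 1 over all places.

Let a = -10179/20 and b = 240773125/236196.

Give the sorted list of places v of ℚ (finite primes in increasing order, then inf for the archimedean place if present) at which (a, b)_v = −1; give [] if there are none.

[5, 13]

(a, b) ≡ (-5655, 1333) mod (ℚ^×)²; places V = {2, 3, 5, 13, 17, 29, 31, 43, ∞}.
(a,b)_17: α=0, u≡7; β=2, v≡14 (mod 17); (7|17)=-1, (14|17)=-1; sign (−1)^0·-1^2·-1^0 = +1.
(a,b)_29: α=1, u≡10; β=0, v≡24 (mod 29); (10|29)=-1, (24|29)=+1; sign (−1)^0·-1^0·+1^1 = +1.
(a,b)_13: α=1, u≡7; β=0, v≡5 (mod 13); (7|13)=-1, (5|13)=-1; sign (−1)^0·-1^0·-1^1 = -1.
(a,b)_2: α=-2, β=-2; u≡1, v≡5 (mod 8); ε(u)ε(v)=0·0, αω(v)=-2·1, βω(u)=-2·0; sum ≡ 0  ⇒  +1.
(a,b)_43: α=0, u≡35; β=1, v≡14 (mod 43); (35|43)=+1, (14|43)=+1; sign (−1)^0·+1^1·+1^0 = +1.
(a,b)_∞: sgn(-5655)=−, sgn(1333)=+, so +1.
(a,b)_5: α=-1, u≡4; β=4, v≡2 (mod 5); (4|5)=+1, (2|5)=-1; sign (−1)^0·+1^4·-1^-1 = -1.
(a,b)_3: α=3, u≡2; β=-10, v≡1 (mod 3); (2|3)=-1, (1|3)=+1; sign (−1)^0·-1^-10·+1^3 = +1.
(a,b)_31: α=0, u≡1; β=1, v≡6 (mod 31); (1|31)=+1, (6|31)=-1; sign (−1)^0·+1^1·-1^0 = +1.
(-5655, 1333 / ℚ) ramifies at {5, 13}: a division algebra.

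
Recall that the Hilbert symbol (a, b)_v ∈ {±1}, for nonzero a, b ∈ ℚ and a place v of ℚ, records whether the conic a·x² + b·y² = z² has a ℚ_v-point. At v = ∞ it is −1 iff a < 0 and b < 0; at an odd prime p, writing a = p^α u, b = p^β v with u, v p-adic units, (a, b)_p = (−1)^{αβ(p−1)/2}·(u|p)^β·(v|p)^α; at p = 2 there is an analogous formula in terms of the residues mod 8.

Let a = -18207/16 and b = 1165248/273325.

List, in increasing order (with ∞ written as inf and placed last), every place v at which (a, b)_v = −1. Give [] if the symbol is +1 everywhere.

[7, 13]

Mod squares: a ≡ -7, b ≡ 91. Check v ∈ {∞, 2, 3, 5, 7, 13, 17, 29}.
v=7: a=7^1·(≡5), b=7^1·(≡6) mod 7; (5|7)=-1, (6|7)=-1; (−1)^{1·1·3}·(-1)^1·(-1)^1 = -1.
v=∞: -7 < 0 and 91 > 0  ⇒  (a,b)_∞ = +1.
v=29: a=29^0·(≡13), b=29^-2·(≡24) mod 29; (13|29)=+1, (24|29)=+1; (−1)^{0·-2·14}·(+1)^-2·(+1)^0 = +1.
v=13: a=13^0·(≡2), b=13^-1·(≡8) mod 13; (2|13)=-1, (8|13)=-1; (−1)^{0·-1·6}·(-1)^-1·(-1)^0 = -1.
v=17: a=17^2·(≡12), b=17^2·(≡14) mod 17; (12|17)=-1, (14|17)=-1; (−1)^{2·2·8}·(-1)^2·(-1)^2 = +1.
v=3: a=3^2·(≡2), b=3^2·(≡1) mod 3; (2|3)=-1, (1|3)=+1; (−1)^{2·2·1}·(-1)^2·(+1)^2 = +1.
v=5: a=5^0·(≡3), b=5^-2·(≡1) mod 5; (3|5)=-1, (1|5)=+1; (−1)^{0·-2·2}·(-1)^-2·(+1)^0 = +1.
v=2: v_2(a)=-4, v_2(b)=6; units ≡ 1, 3 (mod 8); ε·ε+αω+βω = 0·1+-4·1+6·0 ≡ 0  ⇒  (a,b)_2 = +1.
(-7, 91 / ℚ) ramifies at {7, 13}: a division algebra.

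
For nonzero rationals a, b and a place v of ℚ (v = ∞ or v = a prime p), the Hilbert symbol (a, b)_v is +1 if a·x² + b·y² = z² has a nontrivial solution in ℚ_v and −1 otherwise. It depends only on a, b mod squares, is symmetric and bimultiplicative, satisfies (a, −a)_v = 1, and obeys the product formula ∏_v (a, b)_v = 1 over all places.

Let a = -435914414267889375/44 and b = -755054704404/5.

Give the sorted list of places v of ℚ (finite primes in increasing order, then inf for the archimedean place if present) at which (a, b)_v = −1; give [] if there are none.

(a, b) ≡ (-7293, -105) mod (ℚ^×)²; places V = {2, 3, 5, 7, 11, 13, 17, ∞}.
(a,b)_2: α=-2, β=2; u≡3, v≡7 (mod 8); ε(u)ε(v)=1·1, αω(v)=-2·0, βω(u)=2·1; sum ≡ 1  ⇒  -1.
(a,b)_3: α=3, u≡2; β=3, v≡1 (mod 3); (2|3)=-1, (1|3)=+1; sign (−1)^1·-1^3·+1^3 = +1.
(a,b)_∞: sgn(-7293)=−, sgn(-105)=−, so -1.
(a,b)_13: α=5, u≡6; β=4, v≡3 (mod 13); (6|13)=-1, (3|13)=+1; sign (−1)^0·-1^4·+1^5 = +1.
(a,b)_5: α=4, u≡3; β=-1, v≡1 (mod 5); (3|5)=-1, (1|5)=+1; sign (−1)^0·-1^-1·+1^4 = -1.
(a,b)_17: α=5, u≡15; β=2, v≡7 (mod 17); (15|17)=+1, (7|17)=-1; sign (−1)^0·+1^2·-1^5 = -1.
(a,b)_11: α=-1, u≡7; β=2, v≡9 (mod 11); (7|11)=-1, (9|11)=+1; sign (−1)^0·-1^2·+1^-1 = +1.
(a,b)_7: α=2, u≡2; β=1, v≡6 (mod 7); (2|7)=+1, (6|7)=-1; sign (−1)^0·+1^1·-1^2 = +1.
|Ram(-7293, -105)| = 4, even; anisotropic at {2, 5, 17, ∞}.

[2, 5, 17, inf]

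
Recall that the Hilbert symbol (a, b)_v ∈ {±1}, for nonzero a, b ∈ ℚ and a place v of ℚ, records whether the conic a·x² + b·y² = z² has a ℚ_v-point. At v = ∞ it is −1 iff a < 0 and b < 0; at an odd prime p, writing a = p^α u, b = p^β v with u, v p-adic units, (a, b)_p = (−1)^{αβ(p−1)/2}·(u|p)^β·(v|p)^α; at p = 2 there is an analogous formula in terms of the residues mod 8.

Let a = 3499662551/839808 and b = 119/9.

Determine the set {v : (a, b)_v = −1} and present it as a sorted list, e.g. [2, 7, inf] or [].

(a, b) ≡ (238, 119) mod (ℚ^×)²; places V = {2, 3, 7, 11, 17, 29, ∞}.
(a,b)_29: α=2, u≡5; β=0, v≡10 (mod 29); (5|29)=+1, (10|29)=-1; sign (−1)^0·+1^0·-1^2 = +1.
(a,b)_17: α=3, u≡14; β=1, v≡14 (mod 17); (14|17)=-1, (14|17)=-1; sign (−1)^0·-1^1·-1^3 = +1.
(a,b)_3: α=-8, u≡1; β=-2, v≡2 (mod 3); (1|3)=+1, (2|3)=-1; sign (−1)^0·+1^-2·-1^-8 = +1.
(a,b)_7: α=1, u≡3; β=1, v≡5 (mod 7); (3|7)=-1, (5|7)=-1; sign (−1)^1·-1^1·-1^1 = -1.
(a,b)_2: α=-7, β=0; u≡7, v≡7 (mod 8); ε(u)ε(v)=1·1, αω(v)=-7·0, βω(u)=0·0; sum ≡ 1  ⇒  -1.
(a,b)_11: α=2, u≡7; β=0, v≡1 (mod 11); (7|11)=-1, (1|11)=+1; sign (−1)^0·-1^0·+1^2 = +1.
(a,b)_∞: sgn(238)=+, sgn(119)=+, so +1.
(238, 119 / ℚ) ramifies at {2, 7}: a division algebra.

[2, 7]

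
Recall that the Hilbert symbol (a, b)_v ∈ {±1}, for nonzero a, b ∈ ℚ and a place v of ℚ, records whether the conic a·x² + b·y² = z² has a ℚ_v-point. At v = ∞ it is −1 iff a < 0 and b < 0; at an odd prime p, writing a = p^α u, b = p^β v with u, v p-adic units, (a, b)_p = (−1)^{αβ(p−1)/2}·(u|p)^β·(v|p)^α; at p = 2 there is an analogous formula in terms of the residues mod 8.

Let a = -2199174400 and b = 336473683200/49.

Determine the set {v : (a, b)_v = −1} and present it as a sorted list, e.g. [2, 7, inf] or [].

[29, 41]

(a, b) ≡ (-1189, 20213) mod (ℚ^×)²; places V = {2, 3, 5, 7, 17, 29, 41, ∞}.
(a,b)_17: α=2, u≡8; β=3, v≡2 (mod 17); (8|17)=+1, (2|17)=+1; sign (−1)^0·+1^3·+1^2 = +1.
(a,b)_∞: sgn(-1189)=−, sgn(20213)=+, so +1.
(a,b)_5: α=2, u≡4; β=2, v≡2 (mod 5); (4|5)=+1, (2|5)=-1; sign (−1)^0·+1^2·-1^2 = +1.
(a,b)_41: α=1, u≡14; β=1, v≡9 (mod 41); (14|41)=-1, (9|41)=+1; sign (−1)^0·-1^1·+1^1 = -1.
(a,b)_7: α=0, u≡4; β=-2, v≡4 (mod 7); (4|7)=+1, (4|7)=+1; sign (−1)^0·+1^-2·+1^0 = +1.
(a,b)_29: α=1, u≡8; β=1, v≡20 (mod 29); (8|29)=-1, (20|29)=+1; sign (−1)^0·-1^1·+1^1 = -1.
(a,b)_2: α=8, β=8; u≡3, v≡5 (mod 8); ε(u)ε(v)=1·0, αω(v)=8·1, βω(u)=8·1; sum ≡ 0  ⇒  +1.
(a,b)_3: α=0, u≡2; β=2, v≡2 (mod 3); (2|3)=-1, (2|3)=-1; sign (−1)^0·-1^2·-1^0 = +1.
|Ram(-1189, 20213)| = 2, even; anisotropic at {29, 41}.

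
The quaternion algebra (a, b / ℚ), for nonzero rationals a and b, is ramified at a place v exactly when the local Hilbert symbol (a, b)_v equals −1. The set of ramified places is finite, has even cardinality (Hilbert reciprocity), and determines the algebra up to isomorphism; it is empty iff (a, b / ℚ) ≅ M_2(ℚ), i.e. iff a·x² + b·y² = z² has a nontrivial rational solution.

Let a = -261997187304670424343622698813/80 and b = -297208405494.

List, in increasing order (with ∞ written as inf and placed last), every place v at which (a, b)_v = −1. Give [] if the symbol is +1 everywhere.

(a, b) ≡ (-36465, -3094) mod (ℚ^×)²; places V = {2, 3, 5, 7, 11, 13, 17, ∞}.
(a,b)_13: α=3, u≡3; β=1, v≡9 (mod 13); (3|13)=+1, (9|13)=+1; sign (−1)^0·+1^1·+1^3 = +1.
(a,b)_2: α=-4, β=1; u≡7, v≡5 (mod 8); ε(u)ε(v)=1·0, αω(v)=-4·1, βω(u)=1·0; sum ≡ 0  ⇒  +1.
(a,b)_11: α=13, u≡2; β=4, v≡7 (mod 11); (2|11)=-1, (7|11)=-1; sign (−1)^0·-1^4·-1^13 = -1.
(a,b)_5: α=-1, u≡2; β=0, v≡1 (mod 5); (2|5)=-1, (1|5)=+1; sign (−1)^0·-1^0·+1^-1 = +1.
(a,b)_3: α=15, u≡1; β=8, v≡2 (mod 3); (1|3)=+1, (2|3)=-1; sign (−1)^0·+1^8·-1^15 = -1.
(a,b)_∞: sgn(-36465)=−, sgn(-3094)=−, so -1.
(a,b)_17: α=3, u≡11; β=1, v≡14 (mod 17); (11|17)=-1, (14|17)=-1; sign (−1)^0·-1^1·-1^3 = +1.
(a,b)_7: α=2, u≡6; β=1, v≡6 (mod 7); (6|7)=-1, (6|7)=-1; sign (−1)^0·-1^1·-1^2 = -1.
(-36465, -3094 / ℚ) ramifies at {3, 7, 11, ∞}: a division algebra.

[3, 7, 11, inf]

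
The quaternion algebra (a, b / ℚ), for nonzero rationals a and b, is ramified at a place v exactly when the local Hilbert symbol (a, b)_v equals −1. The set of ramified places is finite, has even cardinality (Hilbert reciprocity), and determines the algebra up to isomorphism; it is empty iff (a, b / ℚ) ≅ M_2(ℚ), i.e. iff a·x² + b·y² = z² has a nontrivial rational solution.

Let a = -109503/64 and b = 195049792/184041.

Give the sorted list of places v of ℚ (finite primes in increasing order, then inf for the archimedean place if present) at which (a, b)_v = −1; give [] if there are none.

[23, 37]

(a, b) ≡ (-23, 37) mod (ℚ^×)²; places V = {2, 3, 7, 11, 13, 23, 37, 41, ∞}.
(a,b)_3: α=2, u≡1; β=-2, v≡1 (mod 3); (1|3)=+1, (1|3)=+1; sign (−1)^0·+1^-2·+1^2 = +1.
(a,b)_37: α=0, u≡2; β=1, v≡26 (mod 37); (2|37)=-1, (26|37)=+1; sign (−1)^0·-1^1·+1^0 = -1.
(a,b)_23: α=3, u≡11; β=0, v≡15 (mod 23); (11|23)=-1, (15|23)=-1; sign (−1)^0·-1^0·-1^3 = -1.
(a,b)_2: α=-6, β=6; u≡1, v≡5 (mod 8); ε(u)ε(v)=0·0, αω(v)=-6·1, βω(u)=6·0; sum ≡ 0  ⇒  +1.
(a,b)_11: α=0, u≡10; β=-2, v≡1 (mod 11); (10|11)=-1, (1|11)=+1; sign (−1)^0·-1^-2·+1^0 = +1.
(a,b)_41: α=0, u≡36; β=2, v≡10 (mod 41); (36|41)=+1, (10|41)=+1; sign (−1)^0·+1^2·+1^0 = +1.
(a,b)_13: α=0, u≡4; β=-2, v≡8 (mod 13); (4|13)=+1, (8|13)=-1; sign (−1)^0·+1^-2·-1^0 = +1.
(a,b)_7: α=0, u≡5; β=2, v≡4 (mod 7); (5|7)=-1, (4|7)=+1; sign (−1)^0·-1^2·+1^0 = +1.
(a,b)_∞: sgn(-23)=−, sgn(37)=+, so +1.
Ram(-23, 37) = {23, 37}; no ℚ_23-point on the conic.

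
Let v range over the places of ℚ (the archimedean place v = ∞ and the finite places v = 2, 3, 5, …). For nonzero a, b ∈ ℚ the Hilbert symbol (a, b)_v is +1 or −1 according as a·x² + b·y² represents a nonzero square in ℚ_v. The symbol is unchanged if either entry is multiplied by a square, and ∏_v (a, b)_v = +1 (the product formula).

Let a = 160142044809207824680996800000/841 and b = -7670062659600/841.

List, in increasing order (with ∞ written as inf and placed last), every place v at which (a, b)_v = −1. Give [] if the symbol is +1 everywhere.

[2, 23]

(a, b) ≡ (4070, -16169) mod (ℚ^×)²; places V = {2, 3, 5, 11, 19, 23, 29, 37, 43, ∞}.
(a,b)_37: α=1, u≡9; β=1, v≡26 (mod 37); (9|37)=+1, (26|37)=+1; sign (−1)^0·+1^1·+1^1 = +1.
(a,b)_43: α=2, u≡3; β=0, v≡30 (mod 43); (3|43)=-1, (30|43)=-1; sign (−1)^0·-1^0·-1^2 = +1.
(a,b)_29: α=-2, u≡18; β=-2, v≡13 (mod 29); (18|29)=-1, (13|29)=+1; sign (−1)^0·-1^-2·+1^-2 = +1.
(a,b)_23: α=2, u≡19; β=1, v≡22 (mod 23); (19|23)=-1, (22|23)=-1; sign (−1)^0·-1^1·-1^2 = -1.
(a,b)_2: α=9, β=4; u≡3, v≡7 (mod 8); ε(u)ε(v)=1·1, αω(v)=9·0, βω(u)=4·1; sum ≡ 1  ⇒  -1.
(a,b)_11: α=9, u≡10; β=4, v≡1 (mod 11); (10|11)=-1, (1|11)=+1; sign (−1)^0·-1^4·+1^9 = +1.
(a,b)_5: α=5, u≡1; β=2, v≡1 (mod 5); (1|5)=+1, (1|5)=+1; sign (−1)^0·+1^2·+1^5 = +1.
(a,b)_19: α=4, u≡1; β=1, v≡6 (mod 19); (1|19)=+1, (6|19)=+1; sign (−1)^0·+1^1·+1^4 = +1.
(a,b)_3: α=2, u≡2; β=4, v≡1 (mod 3); (2|3)=-1, (1|3)=+1; sign (−1)^0·-1^4·+1^2 = +1.
(a,b)_∞: sgn(4070)=+, sgn(-16169)=−, so +1.
|Ram(4070, -16169)| = 2, even; anisotropic at {2, 23}.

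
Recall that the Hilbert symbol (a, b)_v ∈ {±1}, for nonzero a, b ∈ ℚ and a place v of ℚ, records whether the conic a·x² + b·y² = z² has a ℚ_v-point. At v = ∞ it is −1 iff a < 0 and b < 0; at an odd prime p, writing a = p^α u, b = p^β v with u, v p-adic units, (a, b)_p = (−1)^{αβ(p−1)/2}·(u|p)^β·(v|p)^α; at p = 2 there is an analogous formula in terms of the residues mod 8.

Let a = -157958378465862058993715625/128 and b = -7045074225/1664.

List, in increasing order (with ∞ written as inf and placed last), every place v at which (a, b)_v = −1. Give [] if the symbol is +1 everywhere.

Mod squares: a ≡ -2210, b ≡ -4186. Check v ∈ {∞, 2, 3, 5, 7, 13, 17, 23}.
v=17: a=17^1·(≡12), b=17^0·(≡16) mod 17; (12|17)=-1, (16|17)=+1; (−1)^{1·0·8}·(-1)^0·(+1)^1 = +1.
v=5: a=5^5·(≡2), b=5^2·(≡4) mod 5; (2|5)=-1, (4|5)=+1; (−1)^{5·2·2}·(-1)^2·(+1)^5 = +1.
v=2: v_2(a)=-7, v_2(b)=-7; units ≡ 7, 3 (mod 8); ε·ε+αω+βω = 1·1+-7·1+-7·0 ≡ 0  ⇒  (a,b)_2 = +1.
v=23: a=23^4·(≡19), b=23^1·(≡1) mod 23; (19|23)=-1, (1|23)=+1; (−1)^{4·1·11}·(-1)^1·(+1)^4 = -1.
v=7: a=7^12·(≡1), b=7^5·(≡4) mod 7; (1|7)=+1, (4|7)=+1; (−1)^{12·5·3}·(+1)^5·(+1)^12 = +1.
v=13: a=13^1·(≡12), b=13^-1·(≡10) mod 13; (12|13)=+1, (10|13)=+1; (−1)^{1·-1·6}·(+1)^-1·(+1)^1 = +1.
v=3: a=3^10·(≡1), b=3^6·(≡2) mod 3; (1|3)=+1, (2|3)=-1; (−1)^{10·6·1}·(+1)^6·(-1)^10 = +1.
v=∞: -2210 < 0 and -4186 < 0  ⇒  (a,b)_∞ = -1.
|Ram(-2210, -4186)| = 2, even; anisotropic at {23, ∞}.

[23, inf]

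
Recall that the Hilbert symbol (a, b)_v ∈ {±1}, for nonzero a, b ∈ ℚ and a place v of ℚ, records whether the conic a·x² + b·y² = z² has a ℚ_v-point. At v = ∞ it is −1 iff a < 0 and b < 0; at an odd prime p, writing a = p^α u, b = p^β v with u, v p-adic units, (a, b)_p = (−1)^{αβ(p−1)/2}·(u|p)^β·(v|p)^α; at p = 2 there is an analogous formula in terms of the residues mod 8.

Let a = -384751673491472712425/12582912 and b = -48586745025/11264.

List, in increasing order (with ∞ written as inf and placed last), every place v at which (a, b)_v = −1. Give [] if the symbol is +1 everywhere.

[3, inf]

Mod squares: a ≡ -51, b ≡ -167739. Check v ∈ {∞, 2, 3, 5, 7, 11, 13, 17, 23}.
v=7: a=7^2·(≡5), b=7^2·(≡1) mod 7; (5|7)=-1, (1|7)=+1; (−1)^{2·2·3}·(-1)^2·(+1)^2 = +1.
v=5: a=5^2·(≡4), b=5^2·(≡1) mod 5; (4|5)=+1, (1|5)=+1; (−1)^{2·2·2}·(+1)^2·(+1)^2 = +1.
v=23: a=23^2·(≡16), b=23^1·(≡15) mod 23; (16|23)=+1, (15|23)=-1; (−1)^{2·1·11}·(+1)^1·(-1)^2 = +1.
v=2: v_2(a)=-22, v_2(b)=-10; units ≡ 5, 5 (mod 8); ε·ε+αω+βω = 0·0+-22·1+-10·1 ≡ 0  ⇒  (a,b)_2 = +1.
v=11: a=11^4·(≡9), b=11^-1·(≡6) mod 11; (9|11)=+1, (6|11)=-1; (−1)^{4·-1·5}·(+1)^-1·(-1)^4 = +1.
v=∞: -51 < 0 and -167739 < 0  ⇒  (a,b)_∞ = -1.
v=3: a=3^-1·(≡1), b=3^3·(≡1) mod 3; (1|3)=+1, (1|3)=+1; (−1)^{-1·3·1}·(+1)^3·(+1)^-1 = -1.
v=17: a=17^5·(≡12), b=17^3·(≡7) mod 17; (12|17)=-1, (7|17)=-1; (−1)^{5·3·8}·(-1)^3·(-1)^5 = +1.
v=13: a=13^4·(≡12), b=13^1·(≡5) mod 13; (12|13)=+1, (5|13)=-1; (−1)^{4·1·6}·(+1)^1·(-1)^4 = +1.
Ram(-51, -167739) = {3, ∞}; no ℚ_3-point on the conic.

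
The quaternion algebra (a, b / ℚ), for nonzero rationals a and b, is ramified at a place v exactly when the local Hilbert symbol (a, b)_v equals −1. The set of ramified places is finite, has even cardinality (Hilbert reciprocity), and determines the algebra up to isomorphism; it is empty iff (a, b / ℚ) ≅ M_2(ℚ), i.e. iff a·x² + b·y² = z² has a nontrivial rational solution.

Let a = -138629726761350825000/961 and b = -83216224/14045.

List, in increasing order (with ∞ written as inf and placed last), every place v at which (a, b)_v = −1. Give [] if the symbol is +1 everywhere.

(a, b) ≡ (-170170, -15470) mod (ℚ^×)²; places V = {2, 3, 5, 7, 11, 13, 17, 31, 41, 53, ∞}.
(a,b)_13: α=3, u≡3; β=1, v≡6 (mod 13); (3|13)=+1, (6|13)=-1; sign (−1)^0·+1^1·-1^3 = -1.
(a,b)_41: α=2, u≡25; β=2, v≡26 (mod 41); (25|41)=+1, (26|41)=-1; sign (−1)^0·+1^2·-1^2 = +1.
(a,b)_3: α=4, u≡2; β=0, v≡1 (mod 3); (2|3)=-1, (1|3)=+1; sign (−1)^0·-1^0·+1^4 = +1.
(a,b)_5: α=5, u≡1; β=-1, v≡4 (mod 5); (1|5)=+1, (4|5)=+1; sign (−1)^0·+1^-1·+1^5 = +1.
(a,b)_∞: sgn(-170170)=−, sgn(-15470)=−, so -1.
(a,b)_11: α=1, u≡10; β=0, v≡7 (mod 11); (10|11)=-1, (7|11)=-1; sign (−1)^0·-1^0·-1^1 = -1.
(a,b)_7: α=3, u≡4; β=1, v≡4 (mod 7); (4|7)=+1, (4|7)=+1; sign (−1)^1·+1^1·+1^3 = -1.
(a,b)_2: α=3, β=5; u≡3, v≡1 (mod 8); ε(u)ε(v)=1·0, αω(v)=3·0, βω(u)=5·1; sum ≡ 1  ⇒  -1.
(a,b)_17: α=3, u≡11; β=1, v≡9 (mod 17); (11|17)=-1, (9|17)=+1; sign (−1)^0·-1^1·+1^3 = -1.
(a,b)_31: α=-2, u≡5; β=0, v≡26 (mod 31); (5|31)=+1, (26|31)=-1; sign (−1)^0·+1^0·-1^-2 = +1.
(a,b)_53: α=0, u≡38; β=-2, v≡6 (mod 53); (38|53)=+1, (6|53)=+1; sign (−1)^0·+1^-2·+1^0 = +1.
Ram(-170170, -15470) = {2, 7, 11, 13, 17, ∞}; no ℚ_2-point on the conic.

[2, 7, 11, 13, 17, inf]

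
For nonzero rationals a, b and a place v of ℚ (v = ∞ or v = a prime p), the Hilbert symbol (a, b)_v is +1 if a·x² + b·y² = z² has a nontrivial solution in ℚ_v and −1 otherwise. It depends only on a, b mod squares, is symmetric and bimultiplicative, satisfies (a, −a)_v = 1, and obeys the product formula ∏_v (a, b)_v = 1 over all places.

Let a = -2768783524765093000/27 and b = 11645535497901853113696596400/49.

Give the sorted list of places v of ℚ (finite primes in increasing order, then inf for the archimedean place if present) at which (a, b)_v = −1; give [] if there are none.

Mod squares: a ≡ -14790, b ≡ 2369851. Check v ∈ {∞, 2, 3, 5, 7, 11, 17, 19, 23, 29}.
v=7: a=7^0·(≡4), b=7^-2·(≡4) mod 7; (4|7)=+1, (4|7)=+1; (−1)^{0·-2·3}·(+1)^-2·(+1)^0 = +1.
v=3: a=3^-3·(≡2), b=3^2·(≡1) mod 3; (2|3)=-1, (1|3)=+1; (−1)^{-3·2·1}·(-1)^2·(+1)^-3 = +1.
v=∞: -14790 < 0 and 2369851 > 0  ⇒  (a,b)_∞ = +1.
v=19: a=19^2·(≡16), b=19^3·(≡15) mod 19; (16|19)=+1, (15|19)=-1; (−1)^{2·3·9}·(+1)^3·(-1)^2 = +1.
v=2: v_2(a)=3, v_2(b)=4; units ≡ 5, 3 (mod 8); ε·ε+αω+βω = 0·1+3·1+4·1 ≡ 1  ⇒  (a,b)_2 = -1.
v=29: a=29^3·(≡27), b=29^5·(≡17) mod 29; (27|29)=-1, (17|29)=-1; (−1)^{3·5·14}·(-1)^5·(-1)^3 = +1.
v=23: a=23^2·(≡17), b=23^3·(≡10) mod 23; (17|23)=-1, (10|23)=-1; (−1)^{2·3·11}·(-1)^3·(-1)^2 = -1.
v=11: a=11^2·(≡1), b=11^3·(≡8) mod 11; (1|11)=+1, (8|11)=-1; (−1)^{2·3·5}·(+1)^3·(-1)^2 = +1.
v=5: a=5^3·(≡3), b=5^2·(≡4) mod 5; (3|5)=-1, (4|5)=+1; (−1)^{3·2·2}·(-1)^2·(+1)^3 = +1.
v=17: a=17^3·(≡12), b=17^5·(≡7) mod 17; (12|17)=-1, (7|17)=-1; (−1)^{3·5·8}·(-1)^5·(-1)^3 = +1.
Ram(-14790, 2369851) = {2, 23}; no ℚ_2-point on the conic.

[2, 23]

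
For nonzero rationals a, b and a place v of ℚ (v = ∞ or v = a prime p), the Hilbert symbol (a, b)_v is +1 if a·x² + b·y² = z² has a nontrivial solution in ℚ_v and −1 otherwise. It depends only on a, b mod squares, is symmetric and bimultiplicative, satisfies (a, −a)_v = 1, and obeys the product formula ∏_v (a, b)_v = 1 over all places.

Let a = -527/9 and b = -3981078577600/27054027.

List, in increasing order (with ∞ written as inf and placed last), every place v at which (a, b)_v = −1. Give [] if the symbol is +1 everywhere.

(a, b) ≡ (-527, -93) mod (ℚ^×)²; places V = {2, 3, 5, 7, 11, 13, 17, 31, ∞}.
(a,b)_7: α=0, u≡6; β=-2, v≡6 (mod 7); (6|7)=-1, (6|7)=-1; sign (−1)^0·-1^-2·-1^0 = +1.
(a,b)_5: α=0, u≡2; β=2, v≡3 (mod 5); (2|5)=-1, (3|5)=-1; sign (−1)^0·-1^2·-1^0 = +1.
(a,b)_3: α=-2, u≡1; β=-3, v≡2 (mod 3); (1|3)=+1, (2|3)=-1; sign (−1)^0·+1^-3·-1^-2 = +1.
(a,b)_13: α=0, u≡5; β=-2, v≡6 (mod 13); (5|13)=-1, (6|13)=-1; sign (−1)^0·-1^-2·-1^0 = +1.
(a,b)_31: α=1, u≡5; β=3, v≡25 (mod 31); (5|31)=+1, (25|31)=+1; sign (−1)^1·+1^3·+1^1 = -1.
(a,b)_∞: sgn(-527)=−, sgn(-93)=−, so -1.
(a,b)_11: α=0, u≡5; β=-2, v≡8 (mod 11); (5|11)=+1, (8|11)=-1; sign (−1)^0·+1^-2·-1^0 = +1.
(a,b)_2: α=0, β=6; u≡1, v≡3 (mod 8); ε(u)ε(v)=0·1, αω(v)=0·1, βω(u)=6·0; sum ≡ 0  ⇒  +1.
(a,b)_17: α=1, u≡6; β=4, v≡9 (mod 17); (6|17)=-1, (9|17)=+1; sign (−1)^0·-1^4·+1^1 = +1.
Ram(-527, -93) = {31, ∞}; no ℚ_31-point on the conic.

[31, inf]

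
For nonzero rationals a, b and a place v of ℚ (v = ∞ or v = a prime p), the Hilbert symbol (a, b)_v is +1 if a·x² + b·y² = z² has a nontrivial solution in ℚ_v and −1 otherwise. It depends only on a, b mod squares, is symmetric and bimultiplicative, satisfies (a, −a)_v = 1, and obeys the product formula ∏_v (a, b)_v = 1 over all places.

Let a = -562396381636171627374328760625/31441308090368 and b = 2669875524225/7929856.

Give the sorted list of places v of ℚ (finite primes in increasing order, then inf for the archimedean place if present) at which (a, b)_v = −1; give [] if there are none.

[7, 13]

(a, b) ≡ (-546, 4641) mod (ℚ^×)²; places V = {2, 3, 5, 7, 11, 13, 17, 41, ∞}.
(a,b)_41: α=4, u≡6; β=2, v≡5 (mod 41); (6|41)=-1, (5|41)=+1; sign (−1)^0·-1^2·+1^4 = +1.
(a,b)_17: α=4, u≡9; β=1, v≡2 (mod 17); (9|17)=+1, (2|17)=+1; sign (−1)^0·+1^1·+1^4 = +1.
(a,b)_5: α=4, u≡1; β=2, v≡4 (mod 5); (1|5)=+1, (4|5)=+1; sign (−1)^0·+1^2·+1^4 = +1.
(a,b)_7: α=3, u≡5; β=1, v≡6 (mod 7); (5|7)=-1, (6|7)=-1; sign (−1)^1·-1^1·-1^3 = -1.
(a,b)_2: α=-31, β=-16; u≡7, v≡1 (mod 8); ε(u)ε(v)=1·0, αω(v)=-31·0, βω(u)=-16·0; sum ≡ 0  ⇒  +1.
(a,b)_11: α=-4, u≡5; β=-2, v≡7 (mod 11); (5|11)=+1, (7|11)=-1; sign (−1)^0·+1^-2·-1^-4 = +1.
(a,b)_∞: sgn(-546)=−, sgn(4641)=+, so +1.
(a,b)_13: α=7, u≡1; β=3, v≡7 (mod 13); (1|13)=+1, (7|13)=-1; sign (−1)^0·+1^3·-1^7 = -1.
(a,b)_3: α=11, u≡1; β=5, v≡2 (mod 3); (1|3)=+1, (2|3)=-1; sign (−1)^1·+1^5·-1^11 = +1.
Ram(-546, 4641) = {7, 13}; no ℚ_7-point on the conic.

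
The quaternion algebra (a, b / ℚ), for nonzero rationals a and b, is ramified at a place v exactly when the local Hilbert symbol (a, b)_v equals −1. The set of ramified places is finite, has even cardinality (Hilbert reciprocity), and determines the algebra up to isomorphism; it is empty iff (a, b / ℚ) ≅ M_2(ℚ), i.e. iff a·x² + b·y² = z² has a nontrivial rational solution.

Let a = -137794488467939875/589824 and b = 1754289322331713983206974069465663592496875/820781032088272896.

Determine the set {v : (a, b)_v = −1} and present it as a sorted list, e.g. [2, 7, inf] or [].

[13, 19, 37, 41]

Mod squares: a ≡ -1325155, b ≡ 112955. Check v ∈ {∞, 2, 3, 5, 11, 13, 19, 29, 37, 41}.
v=2: v_2(a)=-16, v_2(b)=-50; units ≡ 5, 3 (mod 8); ε·ε+αω+βω = 0·1+-16·1+-50·1 ≡ 0  ⇒  (a,b)_2 = +1.
v=5: a=5^3·(≡4), b=5^5·(≡4) mod 5; (4|5)=+1, (4|5)=+1; (−1)^{3·5·2}·(+1)^5·(+1)^3 = +1.
v=37: a=37^1·(≡9), b=37^2·(≡17) mod 37; (9|37)=+1, (17|37)=-1; (−1)^{1·2·18}·(+1)^2·(-1)^1 = -1.
v=3: a=3^-2·(≡2), b=3^-6·(≡2) mod 3; (2|3)=-1, (2|3)=-1; (−1)^{-2·-6·1}·(-1)^-6·(-1)^-2 = +1.
v=∞: -1325155 < 0 and 112955 > 0  ⇒  (a,b)_∞ = +1.
v=29: a=29^1·(≡9), b=29^3·(≡25) mod 29; (9|29)=+1, (25|29)=+1; (−1)^{1·3·14}·(+1)^3·(+1)^1 = +1.
v=19: a=19^1·(≡16), b=19^3·(≡11) mod 19; (16|19)=+1, (11|19)=+1; (−1)^{1·3·9}·(+1)^3·(+1)^1 = -1.
v=11: a=11^4·(≡9), b=11^10·(≡6) mod 11; (9|11)=+1, (6|11)=-1; (−1)^{4·10·5}·(+1)^10·(-1)^4 = +1.
v=13: a=13^3·(≡11), b=13^8·(≡8) mod 13; (11|13)=-1, (8|13)=-1; (−1)^{3·8·6}·(-1)^8·(-1)^3 = -1.
v=41: a=41^2·(≡17), b=41^5·(≡9) mod 41; (17|41)=-1, (9|41)=+1; (−1)^{2·5·20}·(-1)^5·(+1)^2 = -1.
|Ram(-1325155, 112955)| = 4, even; anisotropic at {13, 19, 37, 41}.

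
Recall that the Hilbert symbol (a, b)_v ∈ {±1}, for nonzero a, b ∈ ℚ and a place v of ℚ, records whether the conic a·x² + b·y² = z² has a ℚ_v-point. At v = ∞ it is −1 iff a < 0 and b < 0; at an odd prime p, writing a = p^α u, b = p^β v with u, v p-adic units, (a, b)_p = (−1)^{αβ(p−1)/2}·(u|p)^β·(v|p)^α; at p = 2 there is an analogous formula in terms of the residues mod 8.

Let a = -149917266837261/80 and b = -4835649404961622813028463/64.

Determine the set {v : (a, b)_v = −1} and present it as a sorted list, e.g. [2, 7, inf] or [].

[3, 5, 17, inf]

(a, b) ≡ (-11305, -3927) mod (ℚ^×)²; places V = {2, 3, 5, 7, 11, 13, 17, 19, ∞}.
(a,b)_∞: sgn(-11305)=−, sgn(-3927)=−, so -1.
(a,b)_19: α=1, u≡15; β=2, v≡7 (mod 19); (15|19)=-1, (7|19)=+1; sign (−1)^0·-1^2·+1^1 = +1.
(a,b)_2: α=-4, β=-6; u≡7, v≡1 (mod 8); ε(u)ε(v)=1·0, αω(v)=-4·0, βω(u)=-6·0; sum ≡ 0  ⇒  +1.
(a,b)_11: α=2, u≡9; β=1, v≡7 (mod 11); (9|11)=+1, (7|11)=-1; sign (−1)^0·+1^1·-1^2 = +1.
(a,b)_7: α=1, u≡4; β=3, v≡3 (mod 7); (4|7)=+1, (3|7)=-1; sign (−1)^1·+1^3·-1^1 = +1.
(a,b)_5: α=-1, u≡4; β=0, v≡3 (mod 5); (4|5)=+1, (3|5)=-1; sign (−1)^0·+1^0·-1^-1 = -1.
(a,b)_17: α=5, u≡8; β=9, v≡7 (mod 17); (8|17)=+1, (7|17)=-1; sign (−1)^0·+1^9·-1^5 = -1.
(a,b)_13: α=0, u≡6; β=2, v≡3 (mod 13); (6|13)=-1, (3|13)=+1; sign (−1)^0·-1^2·+1^0 = +1.
(a,b)_3: α=8, u≡2; β=11, v≡2 (mod 3); (2|3)=-1, (2|3)=-1; sign (−1)^0·-1^11·-1^8 = -1.
|Ram(-11305, -3927)| = 4, even; anisotropic at {3, 5, 17, ∞}.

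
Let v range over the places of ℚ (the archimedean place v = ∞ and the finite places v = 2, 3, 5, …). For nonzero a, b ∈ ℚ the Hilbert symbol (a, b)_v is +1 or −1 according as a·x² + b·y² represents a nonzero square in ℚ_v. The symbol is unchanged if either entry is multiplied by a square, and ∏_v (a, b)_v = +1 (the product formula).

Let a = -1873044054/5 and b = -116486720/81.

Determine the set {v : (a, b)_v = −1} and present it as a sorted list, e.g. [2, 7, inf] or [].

[23, inf]

(a, b) ≡ (-1967070, -37145) mod (ℚ^×)²; places V = {2, 3, 5, 7, 17, 19, 23, 29, ∞}.
(a,b)_3: α=3, u≡2; β=-4, v≡1 (mod 3); (2|3)=-1, (1|3)=+1; sign (−1)^0·-1^-4·+1^3 = +1.
(a,b)_29: α=1, u≡6; β=0, v≡7 (mod 29); (6|29)=+1, (7|29)=+1; sign (−1)^0·+1^0·+1^1 = +1.
(a,b)_2: α=1, β=6; u≡1, v≡7 (mod 8); ε(u)ε(v)=0·1, αω(v)=1·0, βω(u)=6·0; sum ≡ 0  ⇒  +1.
(a,b)_17: α=1, u≡16; β=1, v≡1 (mod 17); (16|17)=+1, (1|17)=+1; sign (−1)^0·+1^1·+1^1 = +1.
(a,b)_23: α=2, u≡11; β=1, v≡12 (mod 23); (11|23)=-1, (12|23)=+1; sign (−1)^0·-1^1·+1^2 = -1.
(a,b)_7: α=1, u≡3; β=2, v≡1 (mod 7); (3|7)=-1, (1|7)=+1; sign (−1)^0·-1^2·+1^1 = +1.
(a,b)_19: α=1, u≡5; β=1, v≡8 (mod 19); (5|19)=+1, (8|19)=-1; sign (−1)^1·+1^1·-1^1 = +1.
(a,b)_∞: sgn(-1967070)=−, sgn(-37145)=−, so -1.
(a,b)_5: α=-1, u≡1; β=1, v≡1 (mod 5); (1|5)=+1, (1|5)=+1; sign (−1)^0·+1^1·+1^-1 = +1.
|Ram(-1967070, -37145)| = 2, even; anisotropic at {23, ∞}.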